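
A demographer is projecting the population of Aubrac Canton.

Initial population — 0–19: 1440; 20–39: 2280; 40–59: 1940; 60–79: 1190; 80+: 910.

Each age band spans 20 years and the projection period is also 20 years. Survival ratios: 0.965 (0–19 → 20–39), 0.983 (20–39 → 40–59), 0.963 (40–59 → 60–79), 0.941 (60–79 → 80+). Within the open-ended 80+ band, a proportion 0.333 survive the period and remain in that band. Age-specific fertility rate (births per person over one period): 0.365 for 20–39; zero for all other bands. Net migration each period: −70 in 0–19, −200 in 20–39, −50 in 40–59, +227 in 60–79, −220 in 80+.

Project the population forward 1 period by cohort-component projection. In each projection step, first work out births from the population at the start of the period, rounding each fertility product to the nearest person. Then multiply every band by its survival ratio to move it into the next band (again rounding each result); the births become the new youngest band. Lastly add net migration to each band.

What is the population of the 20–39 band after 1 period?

1190

Let group 1 be 0–19 through group 5 = 80+.
Period 1.
Births: 2280 × 0.365 = 832
Group 2: 1440 × 0.965 = 1390
Group 3: 2280 × 0.983 = 2241
Group 4: 1940 × 0.963 = 1868
Group 5: 1190 × 0.941 + 910 × 0.333 = 1120 + 303 = 1423
Net migration: Group 1 − 70 → 762; Group 2 − 200 → 1190; Group 3 − 50 → 2191; Group 4 + 227 → 2095; Group 5 − 220 → 1203
Population now: 0–19=762, 20–39=1190, 40–59=2191, 60–79=2095, 80+=1203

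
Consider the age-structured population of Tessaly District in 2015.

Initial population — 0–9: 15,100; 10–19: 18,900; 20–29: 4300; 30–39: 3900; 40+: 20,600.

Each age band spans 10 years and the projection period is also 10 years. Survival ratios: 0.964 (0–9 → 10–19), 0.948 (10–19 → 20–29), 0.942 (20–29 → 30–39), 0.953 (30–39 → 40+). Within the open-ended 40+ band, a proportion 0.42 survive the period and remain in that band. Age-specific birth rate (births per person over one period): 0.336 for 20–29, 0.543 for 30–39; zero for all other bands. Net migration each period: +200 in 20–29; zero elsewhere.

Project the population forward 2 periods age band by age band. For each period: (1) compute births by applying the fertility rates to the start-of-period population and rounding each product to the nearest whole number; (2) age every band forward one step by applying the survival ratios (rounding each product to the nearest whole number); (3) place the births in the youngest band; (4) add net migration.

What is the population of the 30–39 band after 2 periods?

17066

(Groups numbered youngest = 1 to oldest = 5.)
— Period 1 —
Births: 4300 × 0.336 = 1445 ; 3900 × 0.543 = 2118 → 3563
Group 2: 15100 × 0.964 = 14556
Group 3: 18900 × 0.948 = 17917
Group 4: 4300 × 0.942 = 4051
Group 5: 3900 × 0.953 + 20600 × 0.42 = 3717 + 8652 = 12369
Net migration: Group 3 + 200 → 18117
Giving 3563 / 14556 / 18117 / 4051 / 12369.
— Period 2 —
Births: 18117 × 0.336 = 6087 ; 4051 × 0.543 = 2200 → 8287
Group 2: 3563 × 0.964 = 3435
Group 3: 14556 × 0.948 = 13799
Group 4: 18117 × 0.942 = 17066
Group 5: 4051 × 0.953 + 12369 × 0.42 = 3861 + 5195 = 9056
Net migration: Group 3 + 200 → 13999
Giving 8287 / 3435 / 13999 / 17066 / 9056.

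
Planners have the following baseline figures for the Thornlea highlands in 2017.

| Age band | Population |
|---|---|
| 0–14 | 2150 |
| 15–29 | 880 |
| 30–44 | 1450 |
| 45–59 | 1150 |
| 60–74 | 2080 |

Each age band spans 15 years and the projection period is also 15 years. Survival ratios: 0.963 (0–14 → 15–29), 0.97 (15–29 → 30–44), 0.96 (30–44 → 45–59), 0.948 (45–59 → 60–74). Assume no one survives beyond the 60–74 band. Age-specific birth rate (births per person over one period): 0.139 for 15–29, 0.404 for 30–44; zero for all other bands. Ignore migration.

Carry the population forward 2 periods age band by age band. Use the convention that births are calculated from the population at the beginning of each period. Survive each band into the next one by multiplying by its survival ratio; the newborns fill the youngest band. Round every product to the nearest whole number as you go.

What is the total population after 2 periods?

5463

Period 1.
Births: 880 × 0.139 = 122 ; 1450 × 0.404 = 586 → 708
15–29: 2150 × 0.963 = 2070
30–44: 880 × 0.97 = 854
45–59: 1450 × 0.96 = 1392
60–74: 1150 × 0.948 = 1090
Giving 708 / 2070 / 854 / 1392 / 1090.
Period 2.
Births: 2070 × 0.139 = 288 ; 854 × 0.404 = 345 → 633
15–29: 708 × 0.963 = 682
30–44: 2070 × 0.97 = 2008
45–59: 854 × 0.96 = 820
60–74: 1392 × 0.948 = 1320
Giving 633 / 682 / 2008 / 820 / 1320.
Total after period 2: 633 + 682 + 2008 + 820 + 1320 = 5463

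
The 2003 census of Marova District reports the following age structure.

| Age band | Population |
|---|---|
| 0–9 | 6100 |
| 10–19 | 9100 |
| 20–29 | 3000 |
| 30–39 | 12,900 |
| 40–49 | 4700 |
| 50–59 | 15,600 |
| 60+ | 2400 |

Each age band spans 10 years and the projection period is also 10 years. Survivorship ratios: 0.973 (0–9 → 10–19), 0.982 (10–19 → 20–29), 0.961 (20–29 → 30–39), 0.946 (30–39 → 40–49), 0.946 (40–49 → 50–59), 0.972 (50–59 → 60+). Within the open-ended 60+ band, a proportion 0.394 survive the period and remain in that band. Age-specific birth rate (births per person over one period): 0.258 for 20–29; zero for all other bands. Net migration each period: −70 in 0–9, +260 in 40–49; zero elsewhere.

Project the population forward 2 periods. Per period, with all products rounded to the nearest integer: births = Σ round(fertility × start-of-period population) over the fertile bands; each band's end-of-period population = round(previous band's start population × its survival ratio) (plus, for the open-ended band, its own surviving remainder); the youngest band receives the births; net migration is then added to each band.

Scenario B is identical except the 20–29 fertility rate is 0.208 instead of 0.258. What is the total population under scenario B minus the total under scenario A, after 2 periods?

-592

Numbering the bands 1..7 from youngest to oldest:
[period 1]
Births: 3000 × 0.258 = 774
Band 2: 6100 × 0.973 = 5935
Band 3: 9100 × 0.982 = 8936
Band 4: 3000 × 0.961 = 2883
Band 5: 12900 × 0.946 = 12203
Band 6: 4700 × 0.946 = 4446
Band 7: 15600 × 0.972 + 2400 × 0.394 = 15163 + 946 = 16109
Net migration: Band 1 − 70 → 704; Band 5 + 260 → 12463
Population now: 0–9=704, 10–19=5935, 20–29=8936, 30–39=2883, 40–49=12463, 50–59=4446, 60+=16109
[period 2]
Births: 8936 × 0.258 = 2305
Band 2: 704 × 0.973 = 685
Band 3: 5935 × 0.982 = 5828
Band 4: 8936 × 0.961 = 8587
Band 5: 2883 × 0.946 = 2727
Band 6: 12463 × 0.946 = 11790
Band 7: 4446 × 0.972 + 16109 × 0.394 = 4322 + 6347 = 10669
Net migration: Band 1 − 70 → 2235; Band 5 + 260 → 2987
Population now: 0–9=2235, 10–19=685, 20–29=5828, 30–39=8587, 40–49=2987, 50–59=11790, 60+=10669
Scenario A total after 2 periods: 42781
Scenario B projection —
[period 1]
Births: 3000 × 0.208 = 624
Band 2: 6100 × 0.973 = 5935
Band 3: 9100 × 0.982 = 8936
Band 4: 3000 × 0.961 = 2883
Band 5: 12900 × 0.946 = 12203
Band 6: 4700 × 0.946 = 4446
Band 7: 15600 × 0.972 + 2400 × 0.394 = 15163 + 946 = 16109
Net migration: Band 1 − 70 → 554; Band 5 + 260 → 12463
Population now: 0–9=554, 10–19=5935, 20–29=8936, 30–39=2883, 40–49=12463, 50–59=4446, 60+=16109
[period 2]
Births: 8936 × 0.208 = 1859
Band 2: 554 × 0.973 = 539
Band 3: 5935 × 0.982 = 5828
Band 4: 8936 × 0.961 = 8587
Band 5: 2883 × 0.946 = 2727
Band 6: 12463 × 0.946 = 11790
Band 7: 4446 × 0.972 + 16109 × 0.394 = 4322 + 6347 = 10669
Net migration: Band 1 − 70 → 1789; Band 5 + 260 → 2987
Population now: 0–9=1789, 10–19=539, 20–29=5828, 30–39=8587, 40–49=2987, 50–59=11790, 60+=10669
Scenario B total after 2 periods: 42189
Difference B − A = 42189 − 42781 = -592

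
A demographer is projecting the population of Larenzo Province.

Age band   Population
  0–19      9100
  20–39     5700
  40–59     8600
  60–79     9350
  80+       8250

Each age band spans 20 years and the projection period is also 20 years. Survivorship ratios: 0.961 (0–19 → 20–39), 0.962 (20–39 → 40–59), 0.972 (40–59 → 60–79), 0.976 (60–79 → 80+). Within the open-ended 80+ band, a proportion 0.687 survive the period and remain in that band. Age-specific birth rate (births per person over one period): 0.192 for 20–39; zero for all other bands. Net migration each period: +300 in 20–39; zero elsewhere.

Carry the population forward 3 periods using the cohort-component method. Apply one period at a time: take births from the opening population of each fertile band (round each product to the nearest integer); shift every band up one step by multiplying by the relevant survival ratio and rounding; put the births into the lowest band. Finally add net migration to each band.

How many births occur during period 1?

1094

Period 1.
Births: 5700 * 0.192 = 1094
20–39: 9100 * 0.961 = 8745
40–59: 5700 * 0.962 = 5483
60–79: 8600 * 0.972 = 8359
80+: 9350 * 0.976 + 8250 * 0.687 = 9126 + 5668 = 14794
Net migration: 20–39 + 300 → 9045
→ [1094, 9045, 5483, 8359, 14794]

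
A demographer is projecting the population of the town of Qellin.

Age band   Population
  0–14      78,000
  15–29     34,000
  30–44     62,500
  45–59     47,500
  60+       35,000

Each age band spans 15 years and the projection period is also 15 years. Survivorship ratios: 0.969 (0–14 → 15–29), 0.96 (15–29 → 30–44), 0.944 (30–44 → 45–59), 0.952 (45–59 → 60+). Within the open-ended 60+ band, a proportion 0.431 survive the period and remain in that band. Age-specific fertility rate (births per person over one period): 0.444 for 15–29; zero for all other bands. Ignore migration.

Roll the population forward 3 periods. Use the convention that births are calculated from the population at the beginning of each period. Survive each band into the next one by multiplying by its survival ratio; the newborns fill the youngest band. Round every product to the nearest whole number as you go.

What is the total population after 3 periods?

Numbering the bands 1..5 from youngest to oldest:
Period 1.
Births: 34000 * 0.444 = 15096
Band 2: 78000 * 0.969 = 75582
Band 3: 34000 * 0.96 = 32640
Band 4: 62500 * 0.944 = 59000
Band 5: 47500 * 0.952 + 35000 * 0.431 = 45220 + 15085 = 60305
→ [15096, 75582, 32640, 59000, 60305]
Period 2.
Births: 75582 * 0.444 = 33558
Band 2: 15096 * 0.969 = 14628
Band 3: 75582 * 0.96 = 72559
Band 4: 32640 * 0.944 = 30812
Band 5: 59000 * 0.952 + 60305 * 0.431 = 56168 + 25991 = 82159
→ [33558, 14628, 72559, 30812, 82159]
Period 3.
Births: 14628 * 0.444 = 6495
Band 2: 33558 * 0.969 = 32518
Band 3: 14628 * 0.96 = 14043
Band 4: 72559 * 0.944 = 68496
Band 5: 30812 * 0.952 + 82159 * 0.431 = 29333 + 35411 = 64744
→ [6495, 32518, 14043, 68496, 64744]
Total after period 3: 6495 + 32518 + 14043 + 68496 + 64744 = 186296

186296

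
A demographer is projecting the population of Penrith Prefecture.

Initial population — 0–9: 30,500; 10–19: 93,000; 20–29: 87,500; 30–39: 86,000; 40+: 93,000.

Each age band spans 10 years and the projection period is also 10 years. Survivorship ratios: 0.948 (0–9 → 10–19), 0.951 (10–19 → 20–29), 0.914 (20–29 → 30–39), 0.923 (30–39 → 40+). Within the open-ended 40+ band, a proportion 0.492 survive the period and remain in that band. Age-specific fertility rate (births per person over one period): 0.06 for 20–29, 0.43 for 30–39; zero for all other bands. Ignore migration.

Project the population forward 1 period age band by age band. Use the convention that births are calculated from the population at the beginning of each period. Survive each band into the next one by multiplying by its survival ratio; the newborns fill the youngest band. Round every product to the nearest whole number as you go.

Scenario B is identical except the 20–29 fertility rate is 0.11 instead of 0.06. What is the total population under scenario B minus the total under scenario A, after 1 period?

— Period 1 —
Births: 87500 × 0.06 = 5250, 86000 × 0.43 = 36980 → 42230
10–19: 30500 × 0.948 = 28914
20–29: 93000 × 0.951 = 88443
30–39: 87500 × 0.914 = 79975
40+: 86000 × 0.923 + 93000 × 0.492 = 79378 + 45756 = 125134
End of period: [42230, 28914, 88443, 79975, 125134]
Scenario A total after 1 period: 364696
Scenario B projection —
— Period 1 —
Births: 87500 × 0.11 = 9625, 86000 × 0.43 = 36980 → 46605
10–19: 30500 × 0.948 = 28914
20–29: 93000 × 0.951 = 88443
30–39: 87500 × 0.914 = 79975
40+: 86000 × 0.923 + 93000 × 0.492 = 79378 + 45756 = 125134
End of period: [46605, 28914, 88443, 79975, 125134]
Scenario B total after 1 period: 369071
Difference B − A = 369071 − 364696 = 4375

4375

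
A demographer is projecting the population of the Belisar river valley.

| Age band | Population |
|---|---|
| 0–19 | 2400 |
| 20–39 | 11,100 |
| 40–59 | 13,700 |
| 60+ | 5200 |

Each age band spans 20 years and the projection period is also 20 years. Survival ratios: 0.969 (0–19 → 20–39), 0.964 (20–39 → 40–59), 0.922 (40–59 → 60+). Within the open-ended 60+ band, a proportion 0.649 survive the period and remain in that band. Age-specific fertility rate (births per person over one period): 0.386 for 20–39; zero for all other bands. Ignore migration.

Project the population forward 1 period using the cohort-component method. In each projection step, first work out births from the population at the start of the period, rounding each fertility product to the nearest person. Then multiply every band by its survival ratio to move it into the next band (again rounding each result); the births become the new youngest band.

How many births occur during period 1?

After projecting period 1:
Births: 11100 × 0.386 = 4285
20–39: 2400 × 0.969 = 2326
40–59: 11100 × 0.964 = 10700
60+: 13700 × 0.922 + 5200 × 0.649 = 12631 + 3375 = 16006
→ [4285, 2326, 10700, 16006]

4285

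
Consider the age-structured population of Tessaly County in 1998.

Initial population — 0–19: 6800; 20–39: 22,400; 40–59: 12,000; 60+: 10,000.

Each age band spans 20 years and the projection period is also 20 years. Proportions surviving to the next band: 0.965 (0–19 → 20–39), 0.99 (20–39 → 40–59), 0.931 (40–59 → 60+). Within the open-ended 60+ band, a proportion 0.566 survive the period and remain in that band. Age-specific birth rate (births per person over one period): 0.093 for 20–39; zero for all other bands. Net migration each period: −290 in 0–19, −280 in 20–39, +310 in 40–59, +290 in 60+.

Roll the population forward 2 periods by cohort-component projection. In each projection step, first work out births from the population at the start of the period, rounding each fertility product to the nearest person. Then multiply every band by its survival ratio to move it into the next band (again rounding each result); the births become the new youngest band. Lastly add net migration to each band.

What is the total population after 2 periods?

39188

Period 1.
Births: 22400 * 0.093 = 2083
20–39: 6800 * 0.965 = 6562
40–59: 22400 * 0.99 = 22176
60+: 12000 * 0.931 + 10000 * 0.566 = 11172 + 5660 = 16832
Net migration: 0–19 − 290 → 1793; 20–39 − 280 → 6282; 40–59 + 310 → 22486; 60+ + 290 → 17122
Population now: 0–19=1793, 20–39=6282, 40–59=22486, 60+=17122
Period 2.
Births: 6282 * 0.093 = 584
20–39: 1793 * 0.965 = 1730
40–59: 6282 * 0.99 = 6219
60+: 22486 * 0.931 + 17122 * 0.566 = 20934 + 9691 = 30625
Net migration: 0–19 − 290 → 294; 20–39 − 280 → 1450; 40–59 + 310 → 6529; 60+ + 290 → 30915
Population now: 0–19=294, 20–39=1450, 40–59=6529, 60+=30915
Total after period 2: 294 + 1450 + 6529 + 30915 = 39188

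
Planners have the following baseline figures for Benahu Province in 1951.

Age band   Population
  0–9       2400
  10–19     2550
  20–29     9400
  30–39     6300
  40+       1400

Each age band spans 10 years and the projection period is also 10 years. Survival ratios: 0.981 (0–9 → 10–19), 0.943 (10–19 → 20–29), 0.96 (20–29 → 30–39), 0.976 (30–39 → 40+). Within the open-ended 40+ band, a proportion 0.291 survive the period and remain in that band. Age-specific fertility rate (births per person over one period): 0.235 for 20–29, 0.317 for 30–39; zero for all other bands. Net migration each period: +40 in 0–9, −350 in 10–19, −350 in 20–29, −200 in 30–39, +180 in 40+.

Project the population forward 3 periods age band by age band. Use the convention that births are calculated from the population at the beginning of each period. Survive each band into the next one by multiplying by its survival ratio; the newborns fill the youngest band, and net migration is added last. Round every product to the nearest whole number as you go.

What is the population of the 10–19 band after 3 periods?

2907

Numbering the bands 1..5 from youngest to oldest:
After projecting period 1:
Births: 9400 * 0.235 = 2209  |  6300 * 0.317 = 1997 → 4206
Band 2: 2400 * 0.981 = 2354
Band 3: 2550 * 0.943 = 2405
Band 4: 9400 * 0.96 = 9024
Band 5: 6300 * 0.976 + 1400 * 0.291 = 6149 + 407 = 6556
Net migration: Band 1 + 40 → 4246; Band 2 − 350 → 2004; Band 3 − 350 → 2055; Band 4 − 200 → 8824; Band 5 + 180 → 6736
Giving 4246 / 2004 / 2055 / 8824 / 6736.
After projecting period 2:
Births: 2055 * 0.235 = 483  |  8824 * 0.317 = 2797 → 3280
Band 2: 4246 * 0.981 = 4165
Band 3: 2004 * 0.943 = 1890
Band 4: 2055 * 0.96 = 1973
Band 5: 8824 * 0.976 + 6736 * 0.291 = 8612 + 1960 = 10572
Net migration: Band 1 + 40 → 3320; Band 2 − 350 → 3815; Band 3 − 350 → 1540; Band 4 − 200 → 1773; Band 5 + 180 → 10752
Giving 3320 / 3815 / 1540 / 1773 / 10752.
After projecting period 3:
Births: 1540 * 0.235 = 362  |  1773 * 0.317 = 562 → 924
Band 2: 3320 * 0.981 = 3257
Band 3: 3815 * 0.943 = 3598
Band 4: 1540 * 0.96 = 1478
Band 5: 1773 * 0.976 + 10752 * 0.291 = 1730 + 3129 = 4859
Net migration: Band 1 + 40 → 964; Band 2 − 350 → 2907; Band 3 − 350 → 3248; Band 4 − 200 → 1278; Band 5 + 180 → 5039
Giving 964 / 2907 / 3248 / 1278 / 5039.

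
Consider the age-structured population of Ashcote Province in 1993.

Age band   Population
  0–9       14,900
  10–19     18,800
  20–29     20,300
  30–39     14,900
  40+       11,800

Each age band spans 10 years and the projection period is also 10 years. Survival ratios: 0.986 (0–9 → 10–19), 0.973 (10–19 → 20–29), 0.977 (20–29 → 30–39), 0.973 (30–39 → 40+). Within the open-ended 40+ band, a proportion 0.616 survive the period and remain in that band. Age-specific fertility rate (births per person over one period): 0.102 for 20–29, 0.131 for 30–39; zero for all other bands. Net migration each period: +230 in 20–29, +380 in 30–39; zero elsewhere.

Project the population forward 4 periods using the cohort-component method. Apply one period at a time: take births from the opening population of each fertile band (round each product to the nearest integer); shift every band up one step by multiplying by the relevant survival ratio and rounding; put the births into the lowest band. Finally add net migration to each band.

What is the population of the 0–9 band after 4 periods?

(Bands numbered youngest = 1 to oldest = 5.)
After projecting period 1:
Births: 20300 × 0.102 = 2071, 14900 × 0.131 = 1952 → 4023
Band 2: 14900 × 0.986 = 14691
Band 3: 18800 × 0.973 = 18292
Band 4: 20300 × 0.977 = 19833
Band 5: 14900 × 0.973 + 11800 × 0.616 = 14498 + 7269 = 21767
Net migration: Band 3 + 230 → 18522; Band 4 + 380 → 20213
Giving 4023 / 14691 / 18522 / 20213 / 21767.
After projecting period 2:
Births: 18522 × 0.102 = 1889, 20213 × 0.131 = 2648 → 4537
Band 2: 4023 × 0.986 = 3967
Band 3: 14691 × 0.973 = 14294
Band 4: 18522 × 0.977 = 18096
Band 5: 20213 × 0.973 + 21767 × 0.616 = 19667 + 13408 = 33075
Net migration: Band 3 + 230 → 14524; Band 4 + 380 → 18476
Giving 4537 / 3967 / 14524 / 18476 / 33075.
After projecting period 3:
Births: 14524 × 0.102 = 1481, 18476 × 0.131 = 2420 → 3901
Band 2: 4537 × 0.986 = 4473
Band 3: 3967 × 0.973 = 3860
Band 4: 14524 × 0.977 = 14190
Band 5: 18476 × 0.973 + 33075 × 0.616 = 17977 + 20374 = 38351
Net migration: Band 3 + 230 → 4090; Band 4 + 380 → 14570
Giving 3901 / 4473 / 4090 / 14570 / 38351.
After projecting period 4:
Births: 4090 × 0.102 = 417, 14570 × 0.131 = 1909 → 2326
Band 2: 3901 × 0.986 = 3846
Band 3: 4473 × 0.973 = 4352
Band 4: 4090 × 0.977 = 3996
Band 5: 14570 × 0.973 + 38351 × 0.616 = 14177 + 23624 = 37801
Net migration: Band 3 + 230 → 4582; Band 4 + 380 → 4376
Giving 2326 / 3846 / 4582 / 4376 / 37801.

2326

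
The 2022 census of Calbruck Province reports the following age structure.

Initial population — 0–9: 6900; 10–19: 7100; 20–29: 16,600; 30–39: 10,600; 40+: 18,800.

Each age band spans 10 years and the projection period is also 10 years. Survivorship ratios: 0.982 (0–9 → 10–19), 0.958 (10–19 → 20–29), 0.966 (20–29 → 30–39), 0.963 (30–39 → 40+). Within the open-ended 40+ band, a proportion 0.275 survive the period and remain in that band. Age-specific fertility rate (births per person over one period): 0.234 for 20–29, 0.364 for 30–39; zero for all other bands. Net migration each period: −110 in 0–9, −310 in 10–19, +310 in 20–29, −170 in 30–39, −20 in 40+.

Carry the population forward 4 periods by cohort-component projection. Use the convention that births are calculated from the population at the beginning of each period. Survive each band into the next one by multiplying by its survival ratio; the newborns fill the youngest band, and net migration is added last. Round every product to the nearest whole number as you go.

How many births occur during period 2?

(Groups numbered youngest = 1 to oldest = 5.)
Period 1:
Births: 16600 × 0.234 = 3884  |  10600 × 0.364 = 3858 — total 7742
Group 2: 6900 × 0.982 = 6776
Group 3: 7100 × 0.958 = 6802
Group 4: 16600 × 0.966 = 16036
Group 5: 10600 × 0.963 + 18800 × 0.275 = 10208 + 5170 = 15378
Net migration: Group 1 − 110 → 7632; Group 2 − 310 → 6466; Group 3 + 310 → 7112; Group 4 − 170 → 15866; Group 5 − 20 → 15358
End of period: [7632, 6466, 7112, 15866, 15358]
Period 2:
Births: 7112 × 0.234 = 1664  |  15866 × 0.364 = 5775 — total 7439
Group 2: 7632 × 0.982 = 7495
Group 3: 6466 × 0.958 = 6194
Group 4: 7112 × 0.966 = 6870
Group 5: 15866 × 0.963 + 15358 × 0.275 = 15279 + 4223 = 19502
Net migration: Group 1 − 110 → 7329; Group 2 − 310 → 7185; Group 3 + 310 → 6504; Group 4 − 170 → 6700; Group 5 − 20 → 19482
End of period: [7329, 7185, 6504, 6700, 19482]

7439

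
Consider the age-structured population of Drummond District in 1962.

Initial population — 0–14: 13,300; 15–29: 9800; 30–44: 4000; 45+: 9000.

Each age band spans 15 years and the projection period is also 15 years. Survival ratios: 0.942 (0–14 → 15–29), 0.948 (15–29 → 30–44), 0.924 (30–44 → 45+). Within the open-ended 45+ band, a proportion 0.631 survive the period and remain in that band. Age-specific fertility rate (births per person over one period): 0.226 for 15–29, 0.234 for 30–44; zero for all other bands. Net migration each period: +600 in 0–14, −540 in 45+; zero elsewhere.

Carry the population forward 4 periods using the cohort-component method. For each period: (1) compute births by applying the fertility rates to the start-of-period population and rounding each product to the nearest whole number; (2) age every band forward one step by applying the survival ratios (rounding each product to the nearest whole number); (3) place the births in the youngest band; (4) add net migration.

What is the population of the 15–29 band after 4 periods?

3935

Let band 1 be 0–14 through band 4 = 45+.
[period 1]
Births: 9800 × 0.226 = 2215  |  4000 × 0.234 = 936 ⇒ total 3151
Band 2: 13300 × 0.942 = 12529
Band 3: 9800 × 0.948 = 9290
Band 4: 4000 × 0.924 + 9000 × 0.631 = 3696 + 5679 = 9375
Net migration: Band 1 + 600 → 3751; Band 4 − 540 → 8835
Population now: 0–14=3751, 15–29=12529, 30–44=9290, 45+=8835
[period 2]
Births: 12529 × 0.226 = 2832  |  9290 × 0.234 = 2174 ⇒ total 5006
Band 2: 3751 × 0.942 = 3533
Band 3: 12529 × 0.948 = 11877
Band 4: 9290 × 0.924 + 8835 × 0.631 = 8584 + 5575 = 14159
Net migration: Band 1 + 600 → 5606; Band 4 − 540 → 13619
Population now: 0–14=5606, 15–29=3533, 30–44=11877, 45+=13619
[period 3]
Births: 3533 × 0.226 = 798  |  11877 × 0.234 = 2779 ⇒ total 3577
Band 2: 5606 × 0.942 = 5281
Band 3: 3533 × 0.948 = 3349
Band 4: 11877 × 0.924 + 13619 × 0.631 = 10974 + 8594 = 19568
Net migration: Band 1 + 600 → 4177; Band 4 − 540 → 19028
Population now: 0–14=4177, 15–29=5281, 30–44=3349, 45+=19028
[period 4]
Births: 5281 × 0.226 = 1194  |  3349 × 0.234 = 784 ⇒ total 1978
Band 2: 4177 × 0.942 = 3935
Band 3: 5281 × 0.948 = 5006
Band 4: 3349 × 0.924 + 19028 × 0.631 = 3094 + 12007 = 15101
Net migration: Band 1 + 600 → 2578; Band 4 − 540 → 14561
Population now: 0–14=2578, 15–29=3935, 30–44=5006, 45+=14561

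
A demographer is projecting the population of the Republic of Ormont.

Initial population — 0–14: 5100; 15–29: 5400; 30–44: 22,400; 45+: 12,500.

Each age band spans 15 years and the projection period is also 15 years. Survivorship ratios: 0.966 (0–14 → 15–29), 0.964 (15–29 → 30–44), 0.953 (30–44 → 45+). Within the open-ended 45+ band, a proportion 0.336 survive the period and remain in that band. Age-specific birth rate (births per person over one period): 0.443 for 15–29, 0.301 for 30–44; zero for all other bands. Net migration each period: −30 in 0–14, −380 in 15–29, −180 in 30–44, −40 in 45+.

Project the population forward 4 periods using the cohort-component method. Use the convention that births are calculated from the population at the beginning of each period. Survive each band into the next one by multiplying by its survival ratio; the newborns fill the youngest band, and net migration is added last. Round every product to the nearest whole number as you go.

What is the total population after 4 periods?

Let band 1 be 0–14 through band 4 = 45+.
Period 1.
Births: 5400 * 0.443 = 2392  |  22400 * 0.301 = 6742 ⇒ total 9134
Band 2: 5100 * 0.966 = 4927
Band 3: 5400 * 0.964 = 5206
Band 4: 22400 * 0.953 + 12500 * 0.336 = 21347 + 4200 = 25547
Net migration: Band 1 − 30 → 9104; Band 2 − 380 → 4547; Band 3 − 180 → 5026; Band 4 − 40 → 25507
→ [9104, 4547, 5026, 25507]
Period 2.
Births: 4547 * 0.443 = 2014  |  5026 * 0.301 = 1513 ⇒ total 3527
Band 2: 9104 * 0.966 = 8794
Band 3: 4547 * 0.964 = 4383
Band 4: 5026 * 0.953 + 25507 * 0.336 = 4790 + 8570 = 13360
Net migration: Band 1 − 30 → 3497; Band 2 − 380 → 8414; Band 3 − 180 → 4203; Band 4 − 40 → 13320
→ [3497, 8414, 4203, 13320]
Period 3.
Births: 8414 * 0.443 = 3727  |  4203 * 0.301 = 1265 ⇒ total 4992
Band 2: 3497 * 0.966 = 3378
Band 3: 8414 * 0.964 = 8111
Band 4: 4203 * 0.953 + 13320 * 0.336 = 4005 + 4476 = 8481
Net migration: Band 1 − 30 → 4962; Band 2 − 380 → 2998; Band 3 − 180 → 7931; Band 4 − 40 → 8441
→ [4962, 2998, 7931, 8441]
Period 4.
Births: 2998 * 0.443 = 1328  |  7931 * 0.301 = 2387 ⇒ total 3715
Band 2: 4962 * 0.966 = 4793
Band 3: 2998 * 0.964 = 2890
Band 4: 7931 * 0.953 + 8441 * 0.336 = 7558 + 2836 = 10394
Net migration: Band 1 − 30 → 3685; Band 2 − 380 → 4413; Band 3 − 180 → 2710; Band 4 − 40 → 10354
→ [3685, 4413, 2710, 10354]
Total after period 4: 3685 + 4413 + 2710 + 10354 = 21162

21162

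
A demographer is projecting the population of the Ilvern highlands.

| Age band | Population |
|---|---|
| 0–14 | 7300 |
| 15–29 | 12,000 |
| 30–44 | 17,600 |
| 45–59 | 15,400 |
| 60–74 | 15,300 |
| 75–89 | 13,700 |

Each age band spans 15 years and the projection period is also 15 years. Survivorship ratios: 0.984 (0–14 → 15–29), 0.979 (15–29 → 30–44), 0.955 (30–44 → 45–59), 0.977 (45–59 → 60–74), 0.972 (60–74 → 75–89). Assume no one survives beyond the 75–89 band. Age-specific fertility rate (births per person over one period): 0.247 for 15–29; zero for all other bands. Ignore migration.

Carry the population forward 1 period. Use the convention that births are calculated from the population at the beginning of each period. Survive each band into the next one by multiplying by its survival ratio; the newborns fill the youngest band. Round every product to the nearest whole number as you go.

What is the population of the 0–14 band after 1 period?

2964

Numbering the groups 1..6 from youngest to oldest:
— Period 1 —
Births: 12000 × 0.247 = 2964
Group 2: 7300 × 0.984 = 7183
Group 3: 12000 × 0.979 = 11748
Group 4: 17600 × 0.955 = 16808
Group 5: 15400 × 0.977 = 15046
Group 6: 15300 × 0.972 = 14872
→ [2964, 7183, 11748, 16808, 15046, 14872]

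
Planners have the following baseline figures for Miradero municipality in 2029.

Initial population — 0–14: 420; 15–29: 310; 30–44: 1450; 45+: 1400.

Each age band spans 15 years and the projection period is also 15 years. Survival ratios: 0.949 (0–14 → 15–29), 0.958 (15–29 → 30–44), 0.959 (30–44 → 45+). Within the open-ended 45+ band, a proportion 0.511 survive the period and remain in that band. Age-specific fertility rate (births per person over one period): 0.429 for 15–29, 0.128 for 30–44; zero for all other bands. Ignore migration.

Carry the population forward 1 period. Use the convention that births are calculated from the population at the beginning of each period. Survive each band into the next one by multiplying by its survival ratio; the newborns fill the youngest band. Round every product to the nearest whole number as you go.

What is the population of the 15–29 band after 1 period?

399

— Period 1 —
Births: 310 × 0.429 = 133 ; 1450 × 0.128 = 186 → 319
15–29: 420 × 0.949 = 399
30–44: 310 × 0.958 = 297
45+: 1450 × 0.959 + 1400 × 0.511 = 1391 + 715 = 2106
End of period: [319, 399, 297, 2106]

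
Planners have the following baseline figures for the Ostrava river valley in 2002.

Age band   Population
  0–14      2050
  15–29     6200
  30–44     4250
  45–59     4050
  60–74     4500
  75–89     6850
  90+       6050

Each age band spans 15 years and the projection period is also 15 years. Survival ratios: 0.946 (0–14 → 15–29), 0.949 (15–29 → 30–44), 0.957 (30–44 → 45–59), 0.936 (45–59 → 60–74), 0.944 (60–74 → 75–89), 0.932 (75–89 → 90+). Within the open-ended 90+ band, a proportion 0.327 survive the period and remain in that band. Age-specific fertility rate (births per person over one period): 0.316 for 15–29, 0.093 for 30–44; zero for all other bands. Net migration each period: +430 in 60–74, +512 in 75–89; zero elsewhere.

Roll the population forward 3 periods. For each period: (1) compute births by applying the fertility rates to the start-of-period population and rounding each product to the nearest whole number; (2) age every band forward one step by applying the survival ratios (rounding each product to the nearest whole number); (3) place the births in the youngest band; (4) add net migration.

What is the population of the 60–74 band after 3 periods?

Period 1.
Births: 6200 × 0.316 = 1959 ; 4250 × 0.093 = 395 ⇒ total 2354
15–29: 2050 × 0.946 = 1939
30–44: 6200 × 0.949 = 5884
45–59: 4250 × 0.957 = 4067
60–74: 4050 × 0.936 = 3791
75–89: 4500 × 0.944 = 4248
90+: 6850 × 0.932 + 6050 × 0.327 = 6384 + 1978 = 8362
Net migration: 60–74 + 430 → 4221; 75–89 + 512 → 4760
Population now: 0–14=2354, 15–29=1939, 30–44=5884, 45–59=4067, 60–74=4221, 75–89=4760, 90+=8362
Period 2.
Births: 1939 × 0.316 = 613 ; 5884 × 0.093 = 547 ⇒ total 1160
15–29: 2354 × 0.946 = 2227
30–44: 1939 × 0.949 = 1840
45–59: 5884 × 0.957 = 5631
60–74: 4067 × 0.936 = 3807
75–89: 4221 × 0.944 = 3985
90+: 4760 × 0.932 + 8362 × 0.327 = 4436 + 2734 = 7170
Net migration: 60–74 + 430 → 4237; 75–89 + 512 → 4497
Population now: 0–14=1160, 15–29=2227, 30–44=1840, 45–59=5631, 60–74=4237, 75–89=4497, 90+=7170
Period 3.
Births: 2227 × 0.316 = 704 ; 1840 × 0.093 = 171 ⇒ total 875
15–29: 1160 × 0.946 = 1097
30–44: 2227 × 0.949 = 2113
45–59: 1840 × 0.957 = 1761
60–74: 5631 × 0.936 = 5271
75–89: 4237 × 0.944 = 4000
90+: 4497 × 0.932 + 7170 × 0.327 = 4191 + 2345 = 6536
Net migration: 60–74 + 430 → 5701; 75–89 + 512 → 4512
Population now: 0–14=875, 15–29=1097, 30–44=2113, 45–59=1761, 60–74=5701, 75–89=4512, 90+=6536

5701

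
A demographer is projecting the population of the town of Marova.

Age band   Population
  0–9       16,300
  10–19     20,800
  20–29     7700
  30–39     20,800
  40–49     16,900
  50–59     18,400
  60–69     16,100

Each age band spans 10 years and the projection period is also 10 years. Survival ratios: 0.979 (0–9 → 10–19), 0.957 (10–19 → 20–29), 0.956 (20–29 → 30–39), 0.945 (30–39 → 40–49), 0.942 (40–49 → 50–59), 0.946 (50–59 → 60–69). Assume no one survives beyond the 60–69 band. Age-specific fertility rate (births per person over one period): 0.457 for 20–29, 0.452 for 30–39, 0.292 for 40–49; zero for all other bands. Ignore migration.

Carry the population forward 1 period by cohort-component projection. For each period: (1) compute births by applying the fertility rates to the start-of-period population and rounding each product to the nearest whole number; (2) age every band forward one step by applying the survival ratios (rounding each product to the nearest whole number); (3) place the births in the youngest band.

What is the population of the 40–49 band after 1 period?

19656

Numbering the bands 1..7 from youngest to oldest:
[period 1]
Births: 7700 * 0.457 = 3519, 20800 * 0.452 = 9402, 16900 * 0.292 = 4935 → total 17856
Band 2: 16300 * 0.979 = 15958
Band 3: 20800 * 0.957 = 19906
Band 4: 7700 * 0.956 = 7361
Band 5: 20800 * 0.945 = 19656
Band 6: 16900 * 0.942 = 15920
Band 7: 18400 * 0.946 = 17406
→ [17856, 15958, 19906, 7361, 19656, 15920, 17406]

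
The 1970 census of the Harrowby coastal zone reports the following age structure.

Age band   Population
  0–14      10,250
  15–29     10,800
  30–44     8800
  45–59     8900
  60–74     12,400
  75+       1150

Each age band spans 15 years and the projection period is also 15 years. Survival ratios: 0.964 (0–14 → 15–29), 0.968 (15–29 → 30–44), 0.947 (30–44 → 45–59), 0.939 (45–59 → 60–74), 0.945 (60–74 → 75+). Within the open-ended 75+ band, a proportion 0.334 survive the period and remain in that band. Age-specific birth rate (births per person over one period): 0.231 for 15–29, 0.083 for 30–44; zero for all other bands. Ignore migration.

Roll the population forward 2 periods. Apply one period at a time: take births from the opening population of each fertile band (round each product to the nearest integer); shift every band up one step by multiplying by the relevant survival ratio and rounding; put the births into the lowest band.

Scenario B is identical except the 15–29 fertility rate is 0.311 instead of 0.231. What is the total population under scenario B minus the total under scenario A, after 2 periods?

1623

Period 1.
Births: 10800 × 0.231 = 2495  |  8800 × 0.083 = 730 → 3225
15–29: 10250 × 0.964 = 9881
30–44: 10800 × 0.968 = 10454
45–59: 8800 × 0.947 = 8334
60–74: 8900 × 0.939 = 8357
75+: 12400 × 0.945 + 1150 × 0.334 = 11718 + 384 = 12102
→ [3225, 9881, 10454, 8334, 8357, 12102]
Period 2.
Births: 9881 × 0.231 = 2283  |  10454 × 0.083 = 868 → 3151
15–29: 3225 × 0.964 = 3109
30–44: 9881 × 0.968 = 9565
45–59: 10454 × 0.947 = 9900
60–74: 8334 × 0.939 = 7826
75+: 8357 × 0.945 + 12102 × 0.334 = 7897 + 4042 = 11939
→ [3151, 3109, 9565, 9900, 7826, 11939]
Scenario A total after 2 periods: 45490
Scenario B projection —
Period 1.
Births: 10800 × 0.311 = 3359  |  8800 × 0.083 = 730 → 4089
15–29: 10250 × 0.964 = 9881
30–44: 10800 × 0.968 = 10454
45–59: 8800 × 0.947 = 8334
60–74: 8900 × 0.939 = 8357
75+: 12400 × 0.945 + 1150 × 0.334 = 11718 + 384 = 12102
→ [4089, 9881, 10454, 8334, 8357, 12102]
Period 2.
Births: 9881 × 0.311 = 3073  |  10454 × 0.083 = 868 → 3941
15–29: 4089 × 0.964 = 3942
30–44: 9881 × 0.968 = 9565
45–59: 10454 × 0.947 = 9900
60–74: 8334 × 0.939 = 7826
75+: 8357 × 0.945 + 12102 × 0.334 = 7897 + 4042 = 11939
→ [3941, 3942, 9565, 9900, 7826, 11939]
Scenario B total after 2 periods: 47113
Difference B − A = 47113 − 45490 = 1623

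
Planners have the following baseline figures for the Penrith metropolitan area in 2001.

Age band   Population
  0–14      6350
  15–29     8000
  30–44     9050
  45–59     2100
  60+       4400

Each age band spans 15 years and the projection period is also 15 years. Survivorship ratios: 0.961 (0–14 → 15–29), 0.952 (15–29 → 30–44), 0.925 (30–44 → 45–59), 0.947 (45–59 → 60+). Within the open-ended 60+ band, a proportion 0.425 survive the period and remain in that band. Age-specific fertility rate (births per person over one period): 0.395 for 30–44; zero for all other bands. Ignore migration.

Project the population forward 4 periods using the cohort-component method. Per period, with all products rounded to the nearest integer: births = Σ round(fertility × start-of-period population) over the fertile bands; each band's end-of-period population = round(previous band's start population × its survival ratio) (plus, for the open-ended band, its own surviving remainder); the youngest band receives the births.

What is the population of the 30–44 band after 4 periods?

2752

Numbering the groups 1..5 from youngest to oldest:
Period 1.
Births: 9050 * 0.395 = 3575
Group 2: 6350 * 0.961 = 6102
Group 3: 8000 * 0.952 = 7616
Group 4: 9050 * 0.925 = 8371
Group 5: 2100 * 0.947 + 4400 * 0.425 = 1989 + 1870 = 3859
Population now: 0–14=3575, 15–29=6102, 30–44=7616, 45–59=8371, 60+=3859
Period 2.
Births: 7616 * 0.395 = 3008
Group 2: 3575 * 0.961 = 3436
Group 3: 6102 * 0.952 = 5809
Group 4: 7616 * 0.925 = 7045
Group 5: 8371 * 0.947 + 3859 * 0.425 = 7927 + 1640 = 9567
Population now: 0–14=3008, 15–29=3436, 30–44=5809, 45–59=7045, 60+=9567
Period 3.
Births: 5809 * 0.395 = 2295
Group 2: 3008 * 0.961 = 2891
Group 3: 3436 * 0.952 = 3271
Group 4: 5809 * 0.925 = 5373
Group 5: 7045 * 0.947 + 9567 * 0.425 = 6672 + 4066 = 10738
Population now: 0–14=2295, 15–29=2891, 30–44=3271, 45–59=5373, 60+=10738
Period 4.
Births: 3271 * 0.395 = 1292
Group 2: 2295 * 0.961 = 2205
Group 3: 2891 * 0.952 = 2752
Group 4: 3271 * 0.925 = 3026
Group 5: 5373 * 0.947 + 10738 * 0.425 = 5088 + 4564 = 9652
Population now: 0–14=1292, 15–29=2205, 30–44=2752, 45–59=3026, 60+=9652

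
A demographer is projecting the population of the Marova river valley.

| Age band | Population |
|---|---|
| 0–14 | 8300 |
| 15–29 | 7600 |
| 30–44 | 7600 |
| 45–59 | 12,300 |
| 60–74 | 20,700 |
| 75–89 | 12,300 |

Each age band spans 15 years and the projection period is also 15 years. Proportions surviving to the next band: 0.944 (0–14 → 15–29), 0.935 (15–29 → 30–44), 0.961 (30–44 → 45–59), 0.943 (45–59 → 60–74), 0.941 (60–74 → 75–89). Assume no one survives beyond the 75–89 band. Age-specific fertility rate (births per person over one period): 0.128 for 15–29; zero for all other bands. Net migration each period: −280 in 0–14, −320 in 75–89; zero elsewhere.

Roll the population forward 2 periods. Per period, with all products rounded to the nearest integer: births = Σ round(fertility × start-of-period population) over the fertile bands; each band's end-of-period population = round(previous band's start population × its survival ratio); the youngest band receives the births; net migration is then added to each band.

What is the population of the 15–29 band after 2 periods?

654

Period 1:
Births: 7600 × 0.128 = 973
15–29: 8300 × 0.944 = 7835
30–44: 7600 × 0.935 = 7106
45–59: 7600 × 0.961 = 7304
60–74: 12300 × 0.943 = 11599
75–89: 20700 × 0.941 = 19479
Net migration: 0–14 − 280 → 693; 75–89 − 320 → 19159
End of period: [693, 7835, 7106, 7304, 11599, 19159]
Period 2:
Births: 7835 × 0.128 = 1003
15–29: 693 × 0.944 = 654
30–44: 7835 × 0.935 = 7326
45–59: 7106 × 0.961 = 6829
60–74: 7304 × 0.943 = 6888
75–89: 11599 × 0.941 = 10915
Net migration: 0–14 − 280 → 723; 75–89 − 320 → 10595
End of period: [723, 654, 7326, 6829, 6888, 10595]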